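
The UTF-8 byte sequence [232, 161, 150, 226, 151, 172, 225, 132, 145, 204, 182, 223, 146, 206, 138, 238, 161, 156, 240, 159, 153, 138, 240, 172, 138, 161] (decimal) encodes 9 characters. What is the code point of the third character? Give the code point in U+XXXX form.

Offset 0: leading byte 0xE8 = 11101000 → 3-byte char #1 = E8 A1 96.
Offset 3: leading byte 0xE2 = 11100010 → 3-byte char #2 = E2 97 AC.
Offset 6: leading byte 0xE1 = 11100001 → 3-byte char #3 = E1 84 91.
Leading byte 0xE1 = 11100001 matches 1110xxxx → 3-byte sequence.
Byte 1: 0xE1 = 11100001, payload 0001 (4 bits).
Byte 2: 0x84 = 10000100 (10xxxxxx ✓), payload 000100.
Byte 3: 0x91 = 10010001 (10xxxxxx ✓), payload 010001.
Concatenate: 0001000100010001 = 0x1111 (16 bits → U+1111).

U+1111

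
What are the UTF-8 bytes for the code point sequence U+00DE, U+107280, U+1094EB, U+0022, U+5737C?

U+00DE: 2-byte form → C3 9E.
U+107280: 4-byte form → F4 87 8A 80.
U+1094EB: 4-byte form → F4 89 93 AB.
U+0022: 1-byte form → 22.
U+5737C: 4-byte form → F1 97 8D BC.
Concatenated (15 bytes): C3 9E F4 87 8A 80 F4 89 93 AB 22 F1 97 8D BC.

C3 9E F4 87 8A 80 F4 89 93 AB 22 F1 97 8D BC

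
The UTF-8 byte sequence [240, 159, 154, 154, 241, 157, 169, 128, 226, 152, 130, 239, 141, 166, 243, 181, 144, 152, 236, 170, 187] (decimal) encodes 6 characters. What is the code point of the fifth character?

U+F5418

Offset 0: leading byte 0xF0 = 11110000 → 4-byte char #1 = F0 9F 9A 9A.
Offset 4: leading byte 0xF1 = 11110001 → 4-byte char #2 = F1 9D A9 80.
Offset 8: leading byte 0xE2 = 11100010 → 3-byte char #3 = E2 98 82.
Offset 11: leading byte 0xEF = 11101111 → 3-byte char #4 = EF 8D A6.
Offset 14: leading byte 0xF3 = 11110011 → 4-byte char #5 = F3 B5 90 98.
Leading byte 0xF3 = 11110011 matches 11110xxx → 4-byte sequence.
Byte 1: 0xF3 = 11110011, payload 011 (3 bits).
Byte 2: 0xB5 = 10110101 (10xxxxxx ✓), payload 110101.
Byte 3: 0x90 = 10010000 (10xxxxxx ✓), payload 010000.
Byte 4: 0x98 = 10011000 (10xxxxxx ✓), payload 011000.
Concatenate: 011110101010000011000 = 0xF5418 (21 bits → U+F5418).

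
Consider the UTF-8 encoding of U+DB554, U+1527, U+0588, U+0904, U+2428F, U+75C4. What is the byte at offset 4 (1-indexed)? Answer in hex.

1-indexed offset 4 is 0-indexed offset 3.
U+DB554 → 4-byte form F3 9B 95 94 at offsets 0–3.
Offset 3 falls in char 1's range; it's byte 4 of F3 9B 95 94 = 0x94.

0x94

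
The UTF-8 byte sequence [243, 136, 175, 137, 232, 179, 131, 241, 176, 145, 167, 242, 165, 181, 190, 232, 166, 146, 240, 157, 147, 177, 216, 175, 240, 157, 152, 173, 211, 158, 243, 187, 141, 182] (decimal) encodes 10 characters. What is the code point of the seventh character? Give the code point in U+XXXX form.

Offset 0: leading byte 0xF3 = 11110011 → 4-byte char #1 = F3 88 AF 89.
Offset 4: leading byte 0xE8 = 11101000 → 3-byte char #2 = E8 B3 83.
Offset 7: leading byte 0xF1 = 11110001 → 4-byte char #3 = F1 B0 91 A7.
Offset 11: leading byte 0xF2 = 11110010 → 4-byte char #4 = F2 A5 B5 BE.
Offset 15: leading byte 0xE8 = 11101000 → 3-byte char #5 = E8 A6 92.
Offset 18: leading byte 0xF0 = 11110000 → 4-byte char #6 = F0 9D 93 B1.
Offset 22: leading byte 0xD8 = 11011000 → 2-byte char #7 = D8 AF.
Leading byte 0xD8 = 11011000 matches 110xxxxx → 2-byte sequence.
Byte 1: 0xD8 = 11011000, payload 11000 (5 bits).
Byte 2: 0xAF = 10101111 (10xxxxxx ✓), payload 101111.
Concatenate: 11000101111 = 0x62F (11 bits → U+062F).

U+062F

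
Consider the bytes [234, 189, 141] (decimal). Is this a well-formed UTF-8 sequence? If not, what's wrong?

Leading byte 0xEA = 11101010 → 3-byte form.
Continuation bytes 0xBD=10111101, 0x8D=10001101 all match 10xxxxxx.
Decoded value 0xAF4D is ≥ 0x800 (shortest form) and not a surrogate.

valid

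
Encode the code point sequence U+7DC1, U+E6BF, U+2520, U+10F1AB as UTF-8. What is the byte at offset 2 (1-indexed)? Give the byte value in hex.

0xB7

1-indexed offset 2 is 0-indexed offset 1.
U+7DC1 → 3-byte form E7 B7 81 at offsets 0–2.
Offset 1 falls in char 1's range; it's byte 2 of E7 B7 81 = 0xB7.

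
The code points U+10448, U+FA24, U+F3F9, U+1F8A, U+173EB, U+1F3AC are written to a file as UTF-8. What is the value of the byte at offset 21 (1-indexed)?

0xAC

1-indexed offset 21 is 0-indexed offset 20.
U+10448 → 4-byte form F0 90 91 88 at offsets 0–3.
U+FA24 → 3-byte form EF A8 A4 at offsets 4–6.
U+F3F9 → 3-byte form EF 8F B9 at offsets 7–9.
U+1F8A → 3-byte form E1 BE 8A at offsets 10–12.
U+173EB → 4-byte form F0 97 8F AB at offsets 13–16.
U+1F3AC → 4-byte form F0 9F 8E AC at offsets 17–20.
Offset 20 falls in char 6's range; it's byte 4 of F0 9F 8E AC = 0xAC.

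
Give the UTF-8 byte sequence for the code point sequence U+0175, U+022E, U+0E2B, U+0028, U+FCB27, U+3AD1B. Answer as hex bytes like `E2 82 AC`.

U+0175: 2-byte form → C5 B5.
U+022E: 2-byte form → C8 AE.
U+0E2B: 3-byte form → E0 B8 AB.
U+0028: 1-byte form → 28.
U+FCB27: 4-byte form → F3 BC AC A7.
U+3AD1B: 4-byte form → F0 BA B4 9B.
Concatenated (16 bytes): C5 B5 C8 AE E0 B8 AB 28 F3 BC AC A7 F0 BA B4 9B.

C5 B5 C8 AE E0 B8 AB 28 F3 BC AC A7 F0 BA B4 9B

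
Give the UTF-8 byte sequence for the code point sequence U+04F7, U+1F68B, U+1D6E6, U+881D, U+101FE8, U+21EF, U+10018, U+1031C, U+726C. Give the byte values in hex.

U+04F7: 2-byte form → D3 B7.
U+1F68B: 4-byte form → F0 9F 9A 8B.
U+1D6E6: 4-byte form → F0 9D 9B A6.
U+881D: 3-byte form → E8 A0 9D.
U+101FE8: 4-byte form → F4 81 BF A8.
U+21EF: 3-byte form → E2 87 AF.
U+10018: 4-byte form → F0 90 80 98.
U+1031C: 4-byte form → F0 90 8C 9C.
U+726C: 3-byte form → E7 89 AC.
Concatenated (31 bytes): D3 B7 F0 9F 9A 8B F0 9D 9B A6 E8 A0 9D F4 81 BF A8 E2 87 AF F0 90 80 98 F0 90 8C 9C E7 89 AC.

D3 B7 F0 9F 9A 8B F0 9D 9B A6 E8 A0 9D F4 81 BF A8 E2 87 AF F0 90 80 98 F0 90 8C 9C E7 89 AC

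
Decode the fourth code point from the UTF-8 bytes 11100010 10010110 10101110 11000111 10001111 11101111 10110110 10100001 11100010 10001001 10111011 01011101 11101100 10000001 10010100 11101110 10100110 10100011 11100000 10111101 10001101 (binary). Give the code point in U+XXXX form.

U+227B

Offset 0: leading byte 0xE2 = 11100010 → 3-byte char #1 = E2 96 AE.
Offset 3: leading byte 0xC7 = 11000111 → 2-byte char #2 = C7 8F.
Offset 5: leading byte 0xEF = 11101111 → 3-byte char #3 = EF B6 A1.
Offset 8: leading byte 0xE2 = 11100010 → 3-byte char #4 = E2 89 BB.
Leading byte 0xE2 = 11100010 matches 1110xxxx → 3-byte sequence.
Byte 1: 0xE2 = 11100010, payload 0010 (4 bits).
Byte 2: 0x89 = 10001001 (10xxxxxx ✓), payload 001001.
Byte 3: 0xBB = 10111011 (10xxxxxx ✓), payload 111011.
Concatenate: 0010001001111011 = 0x227B (16 bits → U+227B).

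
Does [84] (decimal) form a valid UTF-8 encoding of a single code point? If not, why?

Leading byte 0x54 = 01010100 → 1-byte form.

valid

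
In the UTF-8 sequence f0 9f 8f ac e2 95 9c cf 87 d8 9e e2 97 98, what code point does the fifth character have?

U+25D8

Offset 0: leading byte 0xF0 = 11110000 → 4-byte char #1 = F0 9F 8F AC.
Offset 4: leading byte 0xE2 = 11100010 → 3-byte char #2 = E2 95 9C.
Offset 7: leading byte 0xCF = 11001111 → 2-byte char #3 = CF 87.
Offset 9: leading byte 0xD8 = 11011000 → 2-byte char #4 = D8 9E.
Offset 11: leading byte 0xE2 = 11100010 → 3-byte char #5 = E2 97 98.
Leading byte 0xE2 = 11100010 matches 1110xxxx → 3-byte sequence.
Byte 1: 0xE2 = 11100010, payload 0010 (4 bits).
Byte 2: 0x97 = 10010111 (10xxxxxx ✓), payload 010111.
Byte 3: 0x98 = 10011000 (10xxxxxx ✓), payload 011000.
Concatenate: 0010010111011000 = 0x25D8 (16 bits → U+25D8).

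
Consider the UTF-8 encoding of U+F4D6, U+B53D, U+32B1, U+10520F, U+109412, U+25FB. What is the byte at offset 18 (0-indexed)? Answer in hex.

U+F4D6 → 3-byte form EF 93 96 at offsets 0–2.
U+B53D → 3-byte form EB 94 BD at offsets 3–5.
U+32B1 → 3-byte form E3 8A B1 at offsets 6–8.
U+10520F → 4-byte form F4 85 88 8F at offsets 9–12.
U+109412 → 4-byte form F4 89 90 92 at offsets 13–16.
U+25FB → 3-byte form E2 97 BB at offsets 17–19.
Offset 18 falls in char 6's range; it's byte 2 of E2 97 BB = 0x97.

0x97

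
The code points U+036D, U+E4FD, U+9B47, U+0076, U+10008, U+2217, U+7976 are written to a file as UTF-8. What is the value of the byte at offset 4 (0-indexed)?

U+036D → 2-byte form CD AD at offsets 0–1.
U+E4FD → 3-byte form EE 93 BD at offsets 2–4.
Offset 4 falls in char 2's range; it's byte 3 of EE 93 BD = 0xBD.

0xBD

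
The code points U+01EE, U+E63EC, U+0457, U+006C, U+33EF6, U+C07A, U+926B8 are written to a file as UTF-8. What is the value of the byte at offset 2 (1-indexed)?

1-indexed offset 2 is 0-indexed offset 1.
U+01EE → 2-byte form C7 AE at offsets 0–1.
Offset 1 falls in char 1's range; it's byte 2 of C7 AE = 0xAE.

0xAE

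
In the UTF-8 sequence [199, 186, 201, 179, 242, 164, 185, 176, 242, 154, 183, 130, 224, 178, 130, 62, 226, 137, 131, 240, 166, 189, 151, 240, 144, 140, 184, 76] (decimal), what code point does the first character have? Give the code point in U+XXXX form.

Offset 0: leading byte 0xC7 = 11000111 → 2-byte char #1 = C7 BA.
Leading byte 0xC7 = 11000111 matches 110xxxxx → 2-byte sequence.
Byte 1: 0xC7 = 11000111, payload 00111 (5 bits).
Byte 2: 0xBA = 10111010 (10xxxxxx ✓), payload 111010.
Concatenate: 00111111010 = 0x1FA (11 bits → U+01FA).

U+01FA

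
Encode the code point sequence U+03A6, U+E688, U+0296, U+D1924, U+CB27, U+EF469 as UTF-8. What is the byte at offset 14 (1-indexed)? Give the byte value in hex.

0xA7

1-indexed offset 14 is 0-indexed offset 13.
U+03A6 → 2-byte form CE A6 at offsets 0–1.
U+E688 → 3-byte form EE 9A 88 at offsets 2–4.
U+0296 → 2-byte form CA 96 at offsets 5–6.
U+D1924 → 4-byte form F3 91 A4 A4 at offsets 7–10.
U+CB27 → 3-byte form EC AC A7 at offsets 11–13.
Offset 13 falls in char 5's range; it's byte 3 of EC AC A7 = 0xA7.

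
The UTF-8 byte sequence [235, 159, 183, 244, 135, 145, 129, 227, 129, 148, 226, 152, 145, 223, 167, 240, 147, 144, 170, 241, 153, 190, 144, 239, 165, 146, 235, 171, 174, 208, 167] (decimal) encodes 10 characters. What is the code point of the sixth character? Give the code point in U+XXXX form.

Offset 0: leading byte 0xEB = 11101011 → 3-byte char #1 = EB 9F B7.
Offset 3: leading byte 0xF4 = 11110100 → 4-byte char #2 = F4 87 91 81.
Offset 7: leading byte 0xE3 = 11100011 → 3-byte char #3 = E3 81 94.
Offset 10: leading byte 0xE2 = 11100010 → 3-byte char #4 = E2 98 91.
Offset 13: leading byte 0xDF = 11011111 → 2-byte char #5 = DF A7.
Offset 15: leading byte 0xF0 = 11110000 → 4-byte char #6 = F0 93 90 AA.
Leading byte 0xF0 = 11110000 matches 11110xxx → 4-byte sequence.
Byte 1: 0xF0 = 11110000, payload 000 (3 bits).
Byte 2: 0x93 = 10010011 (10xxxxxx ✓), payload 010011.
Byte 3: 0x90 = 10010000 (10xxxxxx ✓), payload 010000.
Byte 4: 0xAA = 10101010 (10xxxxxx ✓), payload 101010.
Concatenate: 000010011010000101010 = 0x1342A (21 bits → U+1342A).

U+1342A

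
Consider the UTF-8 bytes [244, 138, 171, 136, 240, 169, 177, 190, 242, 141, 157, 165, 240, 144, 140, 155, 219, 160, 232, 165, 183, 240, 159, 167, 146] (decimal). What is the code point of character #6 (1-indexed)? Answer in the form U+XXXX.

U+8977

Offset 0: leading byte 0xF4 = 11110100 → 4-byte char #1 = F4 8A AB 88.
Offset 4: leading byte 0xF0 = 11110000 → 4-byte char #2 = F0 A9 B1 BE.
Offset 8: leading byte 0xF2 = 11110010 → 4-byte char #3 = F2 8D 9D A5.
Offset 12: leading byte 0xF0 = 11110000 → 4-byte char #4 = F0 90 8C 9B.
Offset 16: leading byte 0xDB = 11011011 → 2-byte char #5 = DB A0.
Offset 18: leading byte 0xE8 = 11101000 → 3-byte char #6 = E8 A5 B7.
Leading byte 0xE8 = 11101000 matches 1110xxxx → 3-byte sequence.
Byte 1: 0xE8 = 11101000, payload 1000 (4 bits).
Byte 2: 0xA5 = 10100101 (10xxxxxx ✓), payload 100101.
Byte 3: 0xB7 = 10110111 (10xxxxxx ✓), payload 110111.
Concatenate: 1000100101110111 = 0x8977 (16 bits → U+8977).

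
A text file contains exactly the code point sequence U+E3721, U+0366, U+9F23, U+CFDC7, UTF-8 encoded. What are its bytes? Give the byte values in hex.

F3 A3 9C A1 CD A6 E9 BC A3 F3 8F B7 87

U+E3721: 4-byte form → F3 A3 9C A1.
U+0366: 2-byte form → CD A6.
U+9F23: 3-byte form → E9 BC A3.
U+CFDC7: 4-byte form → F3 8F B7 87.
Concatenated (13 bytes): F3 A3 9C A1 CD A6 E9 BC A3 F3 8F B7 87.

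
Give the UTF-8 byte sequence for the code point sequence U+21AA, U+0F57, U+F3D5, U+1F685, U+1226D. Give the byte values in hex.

U+21AA: 3-byte form → E2 86 AA.
U+0F57: 3-byte form → E0 BD 97.
U+F3D5: 3-byte form → EF 8F 95.
U+1F685: 4-byte form → F0 9F 9A 85.
U+1226D: 4-byte form → F0 92 89 AD.
Concatenated (17 bytes): E2 86 AA E0 BD 97 EF 8F 95 F0 9F 9A 85 F0 92 89 AD.

E2 86 AA E0 BD 97 EF 8F 95 F0 9F 9A 85 F0 92 89 AD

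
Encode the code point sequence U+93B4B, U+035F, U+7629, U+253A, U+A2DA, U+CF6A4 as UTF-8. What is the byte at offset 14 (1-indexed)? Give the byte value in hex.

0x8B

1-indexed offset 14 is 0-indexed offset 13.
U+93B4B → 4-byte form F2 93 AD 8B at offsets 0–3.
U+035F → 2-byte form CD 9F at offsets 4–5.
U+7629 → 3-byte form E7 98 A9 at offsets 6–8.
U+253A → 3-byte form E2 94 BA at offsets 9–11.
U+A2DA → 3-byte form EA 8B 9A at offsets 12–14.
Offset 13 falls in char 5's range; it's byte 2 of EA 8B 9A = 0x8B.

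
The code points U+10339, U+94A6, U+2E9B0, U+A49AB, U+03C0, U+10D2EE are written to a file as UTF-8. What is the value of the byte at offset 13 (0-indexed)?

0xA6

U+10339 → 4-byte form F0 90 8C B9 at offsets 0–3.
U+94A6 → 3-byte form E9 92 A6 at offsets 4–6.
U+2E9B0 → 4-byte form F0 AE A6 B0 at offsets 7–10.
U+A49AB → 4-byte form F2 A4 A6 AB at offsets 11–14.
Offset 13 falls in char 4's range; it's byte 3 of F2 A4 A6 AB = 0xA6.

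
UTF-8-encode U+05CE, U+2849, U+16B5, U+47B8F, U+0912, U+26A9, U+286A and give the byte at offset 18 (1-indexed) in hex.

0xA9

1-indexed offset 18 is 0-indexed offset 17.
U+05CE → 2-byte form D7 8E at offsets 0–1.
U+2849 → 3-byte form E2 A1 89 at offsets 2–4.
U+16B5 → 3-byte form E1 9A B5 at offsets 5–7.
U+47B8F → 4-byte form F1 87 AE 8F at offsets 8–11.
U+0912 → 3-byte form E0 A4 92 at offsets 12–14.
U+26A9 → 3-byte form E2 9A A9 at offsets 15–17.
Offset 17 falls in char 6's range; it's byte 3 of E2 9A A9 = 0xA9.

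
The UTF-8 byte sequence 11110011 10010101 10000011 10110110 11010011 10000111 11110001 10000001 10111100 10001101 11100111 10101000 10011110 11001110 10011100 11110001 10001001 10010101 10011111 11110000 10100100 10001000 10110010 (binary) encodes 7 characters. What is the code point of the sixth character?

U+4955F

Offset 0: leading byte 0xF3 = 11110011 → 4-byte char #1 = F3 95 83 B6.
Offset 4: leading byte 0xD3 = 11010011 → 2-byte char #2 = D3 87.
Offset 6: leading byte 0xF1 = 11110001 → 4-byte char #3 = F1 81 BC 8D.
Offset 10: leading byte 0xE7 = 11100111 → 3-byte char #4 = E7 A8 9E.
Offset 13: leading byte 0xCE = 11001110 → 2-byte char #5 = CE 9C.
Offset 15: leading byte 0xF1 = 11110001 → 4-byte char #6 = F1 89 95 9F.
Leading byte 0xF1 = 11110001 matches 11110xxx → 4-byte sequence.
Byte 1: 0xF1 = 11110001, payload 001 (3 bits).
Byte 2: 0x89 = 10001001 (10xxxxxx ✓), payload 001001.
Byte 3: 0x95 = 10010101 (10xxxxxx ✓), payload 010101.
Byte 4: 0x9F = 10011111 (10xxxxxx ✓), payload 011111.
Concatenate: 001001001010101011111 = 0x4955F (21 bits → U+4955F).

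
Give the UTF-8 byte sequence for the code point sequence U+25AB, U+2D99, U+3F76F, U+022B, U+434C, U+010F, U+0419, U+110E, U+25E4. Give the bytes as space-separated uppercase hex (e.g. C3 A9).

U+25AB: 3-byte form → E2 96 AB.
U+2D99: 3-byte form → E2 B6 99.
U+3F76F: 4-byte form → F0 BF 9D AF.
U+022B: 2-byte form → C8 AB.
U+434C: 3-byte form → E4 8D 8C.
U+010F: 2-byte form → C4 8F.
U+0419: 2-byte form → D0 99.
U+110E: 3-byte form → E1 84 8E.
U+25E4: 3-byte form → E2 97 A4.
Concatenated (25 bytes): E2 96 AB E2 B6 99 F0 BF 9D AF C8 AB E4 8D 8C C4 8F D0 99 E1 84 8E E2 97 A4.

E2 96 AB E2 B6 99 F0 BF 9D AF C8 AB E4 8D 8C C4 8F D0 99 E1 84 8E E2 97 A4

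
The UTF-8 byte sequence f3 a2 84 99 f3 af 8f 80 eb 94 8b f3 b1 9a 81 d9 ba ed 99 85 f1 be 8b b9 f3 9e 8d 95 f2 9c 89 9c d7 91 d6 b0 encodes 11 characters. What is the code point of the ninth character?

U+9C25C

Offset 0: leading byte 0xF3 = 11110011 → 4-byte char #1 = F3 A2 84 99.
Offset 4: leading byte 0xF3 = 11110011 → 4-byte char #2 = F3 AF 8F 80.
Offset 8: leading byte 0xEB = 11101011 → 3-byte char #3 = EB 94 8B.
Offset 11: leading byte 0xF3 = 11110011 → 4-byte char #4 = F3 B1 9A 81.
Offset 15: leading byte 0xD9 = 11011001 → 2-byte char #5 = D9 BA.
Offset 17: leading byte 0xED = 11101101 → 3-byte char #6 = ED 99 85.
Offset 20: leading byte 0xF1 = 11110001 → 4-byte char #7 = F1 BE 8B B9.
Offset 24: leading byte 0xF3 = 11110011 → 4-byte char #8 = F3 9E 8D 95.
Offset 28: leading byte 0xF2 = 11110010 → 4-byte char #9 = F2 9C 89 9C.
Leading byte 0xF2 = 11110010 matches 11110xxx → 4-byte sequence.
Byte 1: 0xF2 = 11110010, payload 010 (3 bits).
Byte 2: 0x9C = 10011100 (10xxxxxx ✓), payload 011100.
Byte 3: 0x89 = 10001001 (10xxxxxx ✓), payload 001001.
Byte 4: 0x9C = 10011100 (10xxxxxx ✓), payload 011100.
Concatenate: 010011100001001011100 = 0x9C25C (21 bits → U+9C25C).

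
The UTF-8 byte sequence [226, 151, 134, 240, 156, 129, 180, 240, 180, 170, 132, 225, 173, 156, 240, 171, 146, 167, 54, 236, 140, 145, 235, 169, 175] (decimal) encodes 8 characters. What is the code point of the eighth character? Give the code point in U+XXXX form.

U+BA6F

Offset 0: leading byte 0xE2 = 11100010 → 3-byte char #1 = E2 97 86.
Offset 3: leading byte 0xF0 = 11110000 → 4-byte char #2 = F0 9C 81 B4.
Offset 7: leading byte 0xF0 = 11110000 → 4-byte char #3 = F0 B4 AA 84.
Offset 11: leading byte 0xE1 = 11100001 → 3-byte char #4 = E1 AD 9C.
Offset 14: leading byte 0xF0 = 11110000 → 4-byte char #5 = F0 AB 92 A7.
Offset 18: leading byte 0x36 = 00110110 → 1-byte char #6 = 36.
Offset 19: leading byte 0xEC = 11101100 → 3-byte char #7 = EC 8C 91.
Offset 22: leading byte 0xEB = 11101011 → 3-byte char #8 = EB A9 AF.
Leading byte 0xEB = 11101011 matches 1110xxxx → 3-byte sequence.
Byte 1: 0xEB = 11101011, payload 1011 (4 bits).
Byte 2: 0xA9 = 10101001 (10xxxxxx ✓), payload 101001.
Byte 3: 0xAF = 10101111 (10xxxxxx ✓), payload 101111.
Concatenate: 1011101001101111 = 0xBA6F (16 bits → U+BA6F).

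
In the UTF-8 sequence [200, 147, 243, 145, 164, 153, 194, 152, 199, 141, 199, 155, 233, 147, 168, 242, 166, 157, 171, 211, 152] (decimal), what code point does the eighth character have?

Offset 0: leading byte 0xC8 = 11001000 → 2-byte char #1 = C8 93.
Offset 2: leading byte 0xF3 = 11110011 → 4-byte char #2 = F3 91 A4 99.
Offset 6: leading byte 0xC2 = 11000010 → 2-byte char #3 = C2 98.
Offset 8: leading byte 0xC7 = 11000111 → 2-byte char #4 = C7 8D.
Offset 10: leading byte 0xC7 = 11000111 → 2-byte char #5 = C7 9B.
Offset 12: leading byte 0xE9 = 11101001 → 3-byte char #6 = E9 93 A8.
Offset 15: leading byte 0xF2 = 11110010 → 4-byte char #7 = F2 A6 9D AB.
Offset 19: leading byte 0xD3 = 11010011 → 2-byte char #8 = D3 98.
Leading byte 0xD3 = 11010011 matches 110xxxxx → 2-byte sequence.
Byte 1: 0xD3 = 11010011, payload 10011 (5 bits).
Byte 2: 0x98 = 10011000 (10xxxxxx ✓), payload 011000.
Concatenate: 10011011000 = 0x4D8 (11 bits → U+04D8).

U+04D8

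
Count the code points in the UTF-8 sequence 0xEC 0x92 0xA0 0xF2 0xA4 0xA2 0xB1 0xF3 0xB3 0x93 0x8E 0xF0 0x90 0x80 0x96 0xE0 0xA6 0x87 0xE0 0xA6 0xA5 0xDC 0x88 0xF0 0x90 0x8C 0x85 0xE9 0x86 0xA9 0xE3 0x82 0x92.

10

Byte at offset 0: 0xEC = 11101100 → 3-byte char (#1). Advance 3.
Byte at offset 3: 0xF2 = 11110010 → 4-byte char (#2). Advance 4.
Byte at offset 7: 0xF3 = 11110011 → 4-byte char (#3). Advance 4.
Byte at offset 11: 0xF0 = 11110000 → 4-byte char (#4). Advance 4.
Byte at offset 15: 0xE0 = 11100000 → 3-byte char (#5). Advance 3.
Byte at offset 18: 0xE0 = 11100000 → 3-byte char (#6). Advance 3.
Byte at offset 21: 0xDC = 11011100 → 2-byte char (#7). Advance 2.
Byte at offset 23: 0xF0 = 11110000 → 4-byte char (#8). Advance 4.
Byte at offset 27: 0xE9 = 11101001 → 3-byte char (#9). Advance 3.
Byte at offset 30: 0xE3 = 11100011 → 3-byte char (#10). Advance 3.
Reached end at offset 33 after 10 code points.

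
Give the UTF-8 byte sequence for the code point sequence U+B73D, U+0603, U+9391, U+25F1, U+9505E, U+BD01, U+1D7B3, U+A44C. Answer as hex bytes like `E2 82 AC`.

EB 9C BD D8 83 E9 8E 91 E2 97 B1 F2 95 81 9E EB B4 81 F0 9D 9E B3 EA 91 8C

U+B73D: 3-byte form → EB 9C BD.
U+0603: 2-byte form → D8 83.
U+9391: 3-byte form → E9 8E 91.
U+25F1: 3-byte form → E2 97 B1.
U+9505E: 4-byte form → F2 95 81 9E.
U+BD01: 3-byte form → EB B4 81.
U+1D7B3: 4-byte form → F0 9D 9E B3.
U+A44C: 3-byte form → EA 91 8C.
Concatenated (25 bytes): EB 9C BD D8 83 E9 8E 91 E2 97 B1 F2 95 81 9E EB B4 81 F0 9D 9E B3 EA 91 8C.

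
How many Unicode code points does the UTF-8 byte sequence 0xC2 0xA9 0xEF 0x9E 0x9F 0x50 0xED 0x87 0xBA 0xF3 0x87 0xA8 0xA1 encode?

5

Byte at offset 0: 0xC2 = 11000010 → 2-byte char (#1). Advance 2.
Byte at offset 2: 0xEF = 11101111 → 3-byte char (#2). Advance 3.
Byte at offset 5: 0x50 = 01010000 → 1-byte char (#3). Advance 1.
Byte at offset 6: 0xED = 11101101 → 3-byte char (#4). Advance 3.
Byte at offset 9: 0xF3 = 11110011 → 4-byte char (#5). Advance 4.
Reached end at offset 13 after 5 code points.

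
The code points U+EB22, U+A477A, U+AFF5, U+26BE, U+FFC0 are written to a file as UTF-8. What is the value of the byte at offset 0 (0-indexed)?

U+EB22 → 3-byte form EE AC A2 at offsets 0–2.
Offset 0 falls in char 1's range; it's byte 1 of EE AC A2 = 0xEE.

0xEE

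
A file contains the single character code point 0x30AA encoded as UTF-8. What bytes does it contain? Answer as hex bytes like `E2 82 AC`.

E3 82 AA

U+30AA = 0x30AA = 12458 decimal. In range U+0800–U+FFFF → 3-byte form: 1110xxxx 10xxxxxx 10xxxxxx.
Binary (16 bits): 0011000010101010.
Split 4+6+6: 0011 | 000010 | 101010.
Byte 1: 11100011 = 0xE3.
Byte 2: 10000010 = 0x82.
Byte 3: 10101010 = 0xAA.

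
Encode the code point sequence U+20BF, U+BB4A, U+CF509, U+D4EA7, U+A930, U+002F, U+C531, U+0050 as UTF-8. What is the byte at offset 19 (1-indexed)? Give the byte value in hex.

0xEC

1-indexed offset 19 is 0-indexed offset 18.
U+20BF → 3-byte form E2 82 BF at offsets 0–2.
U+BB4A → 3-byte form EB AD 8A at offsets 3–5.
U+CF509 → 4-byte form F3 8F 94 89 at offsets 6–9.
U+D4EA7 → 4-byte form F3 94 BA A7 at offsets 10–13.
U+A930 → 3-byte form EA A4 B0 at offsets 14–16.
U+002F → 1-byte form 2F at offsets 17–17.
U+C531 → 3-byte form EC 94 B1 at offsets 18–20.
Offset 18 falls in char 7's range; it's byte 1 of EC 94 B1 = 0xEC.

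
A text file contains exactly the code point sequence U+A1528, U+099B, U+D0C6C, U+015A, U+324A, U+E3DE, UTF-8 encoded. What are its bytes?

F2 A1 94 A8 E0 A6 9B F3 90 B1 AC C5 9A E3 89 8A EE 8F 9E

U+A1528: 4-byte form → F2 A1 94 A8.
U+099B: 3-byte form → E0 A6 9B.
U+D0C6C: 4-byte form → F3 90 B1 AC.
U+015A: 2-byte form → C5 9A.
U+324A: 3-byte form → E3 89 8A.
U+E3DE: 3-byte form → EE 8F 9E.
Concatenated (19 bytes): F2 A1 94 A8 E0 A6 9B F3 90 B1 AC C5 9A E3 89 8A EE 8F 9E.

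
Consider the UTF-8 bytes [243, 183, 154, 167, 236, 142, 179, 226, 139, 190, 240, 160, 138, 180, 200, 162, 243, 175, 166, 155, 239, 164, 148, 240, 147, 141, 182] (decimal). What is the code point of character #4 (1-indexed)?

Offset 0: leading byte 0xF3 = 11110011 → 4-byte char #1 = F3 B7 9A A7.
Offset 4: leading byte 0xEC = 11101100 → 3-byte char #2 = EC 8E B3.
Offset 7: leading byte 0xE2 = 11100010 → 3-byte char #3 = E2 8B BE.
Offset 10: leading byte 0xF0 = 11110000 → 4-byte char #4 = F0 A0 8A B4.
Leading byte 0xF0 = 11110000 matches 11110xxx → 4-byte sequence.
Byte 1: 0xF0 = 11110000, payload 000 (3 bits).
Byte 2: 0xA0 = 10100000 (10xxxxxx ✓), payload 100000.
Byte 3: 0x8A = 10001010 (10xxxxxx ✓), payload 001010.
Byte 4: 0xB4 = 10110100 (10xxxxxx ✓), payload 110100.
Concatenate: 000100000001010110100 = 0x202B4 (21 bits → U+202B4).

U+202B4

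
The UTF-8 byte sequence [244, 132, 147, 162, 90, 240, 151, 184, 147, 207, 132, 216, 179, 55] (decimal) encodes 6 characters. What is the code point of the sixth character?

Offset 0: leading byte 0xF4 = 11110100 → 4-byte char #1 = F4 84 93 A2.
Offset 4: leading byte 0x5A = 01011010 → 1-byte char #2 = 5A.
Offset 5: leading byte 0xF0 = 11110000 → 4-byte char #3 = F0 97 B8 93.
Offset 9: leading byte 0xCF = 11001111 → 2-byte char #4 = CF 84.
Offset 11: leading byte 0xD8 = 11011000 → 2-byte char #5 = D8 B3.
Offset 13: leading byte 0x37 = 00110111 → 1-byte char #6 = 37.
Leading byte 0x37 = 00110111 matches 0xxxxxxx → 1-byte sequence.
Byte 1: 0x37 = 00110111, payload 0110111 (7 bits).
Concatenate: 0110111 = 0x37 (7 bits → U+0037).

U+0037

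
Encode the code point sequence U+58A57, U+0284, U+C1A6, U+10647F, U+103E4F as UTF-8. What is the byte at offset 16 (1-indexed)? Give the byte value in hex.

0xB9

1-indexed offset 16 is 0-indexed offset 15.
U+58A57 → 4-byte form F1 98 A9 97 at offsets 0–3.
U+0284 → 2-byte form CA 84 at offsets 4–5.
U+C1A6 → 3-byte form EC 86 A6 at offsets 6–8.
U+10647F → 4-byte form F4 86 91 BF at offsets 9–12.
U+103E4F → 4-byte form F4 83 B9 8F at offsets 13–16.
Offset 15 falls in char 5's range; it's byte 3 of F4 83 B9 8F = 0xB9.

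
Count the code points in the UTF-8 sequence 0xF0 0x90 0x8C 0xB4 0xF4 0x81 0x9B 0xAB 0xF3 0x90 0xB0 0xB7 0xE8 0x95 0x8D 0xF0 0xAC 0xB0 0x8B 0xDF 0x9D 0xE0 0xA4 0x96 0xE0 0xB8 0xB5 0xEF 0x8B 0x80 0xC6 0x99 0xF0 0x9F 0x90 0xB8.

11

Byte at offset 0: 0xF0 = 11110000 → 4-byte char (#1). Advance 4.
Byte at offset 4: 0xF4 = 11110100 → 4-byte char (#2). Advance 4.
Byte at offset 8: 0xF3 = 11110011 → 4-byte char (#3). Advance 4.
Byte at offset 12: 0xE8 = 11101000 → 3-byte char (#4). Advance 3.
Byte at offset 15: 0xF0 = 11110000 → 4-byte char (#5). Advance 4.
Byte at offset 19: 0xDF = 11011111 → 2-byte char (#6). Advance 2.
Byte at offset 21: 0xE0 = 11100000 → 3-byte char (#7). Advance 3.
Byte at offset 24: 0xE0 = 11100000 → 3-byte char (#8). Advance 3.
Byte at offset 27: 0xEF = 11101111 → 3-byte char (#9). Advance 3.
Byte at offset 30: 0xC6 = 11000110 → 2-byte char (#10). Advance 2.
Byte at offset 32: 0xF0 = 11110000 → 4-byte char (#11). Advance 4.
Reached end at offset 36 after 11 code points.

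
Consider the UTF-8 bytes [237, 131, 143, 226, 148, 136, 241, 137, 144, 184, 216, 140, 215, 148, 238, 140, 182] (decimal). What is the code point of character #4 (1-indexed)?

U+060C

Offset 0: leading byte 0xED = 11101101 → 3-byte char #1 = ED 83 8F.
Offset 3: leading byte 0xE2 = 11100010 → 3-byte char #2 = E2 94 88.
Offset 6: leading byte 0xF1 = 11110001 → 4-byte char #3 = F1 89 90 B8.
Offset 10: leading byte 0xD8 = 11011000 → 2-byte char #4 = D8 8C.
Leading byte 0xD8 = 11011000 matches 110xxxxx → 2-byte sequence.
Byte 1: 0xD8 = 11011000, payload 11000 (5 bits).
Byte 2: 0x8C = 10001100 (10xxxxxx ✓), payload 001100.
Concatenate: 11000001100 = 0x60C (11 bits → U+060C).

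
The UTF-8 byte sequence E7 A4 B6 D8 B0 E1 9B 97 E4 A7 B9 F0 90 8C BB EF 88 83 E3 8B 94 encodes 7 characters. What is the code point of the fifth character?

U+1033B

Offset 0: leading byte 0xE7 = 11100111 → 3-byte char #1 = E7 A4 B6.
Offset 3: leading byte 0xD8 = 11011000 → 2-byte char #2 = D8 B0.
Offset 5: leading byte 0xE1 = 11100001 → 3-byte char #3 = E1 9B 97.
Offset 8: leading byte 0xE4 = 11100100 → 3-byte char #4 = E4 A7 B9.
Offset 11: leading byte 0xF0 = 11110000 → 4-byte char #5 = F0 90 8C BB.
Leading byte 0xF0 = 11110000 matches 11110xxx → 4-byte sequence.
Byte 1: 0xF0 = 11110000, payload 000 (3 bits).
Byte 2: 0x90 = 10010000 (10xxxxxx ✓), payload 010000.
Byte 3: 0x8C = 10001100 (10xxxxxx ✓), payload 001100.
Byte 4: 0xBB = 10111011 (10xxxxxx ✓), payload 111011.
Concatenate: 000010000001100111011 = 0x1033B (21 bits → U+1033B).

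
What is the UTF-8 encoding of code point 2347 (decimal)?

U+092B = 0x92B = 2347 decimal. In range U+0800–U+FFFF → 3-byte form: 1110xxxx 10xxxxxx 10xxxxxx.
Binary (16 bits): 0000100100101011.
Split 4+6+6: 0000 | 100100 | 101011.
Byte 1: 11100000 = 0xE0.
Byte 2: 10100100 = 0xA4.
Byte 3: 10101011 = 0xAB.

E0 A4 AB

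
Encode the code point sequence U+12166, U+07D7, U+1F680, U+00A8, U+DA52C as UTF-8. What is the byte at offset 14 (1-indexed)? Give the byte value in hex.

1-indexed offset 14 is 0-indexed offset 13.
U+12166 → 4-byte form F0 92 85 A6 at offsets 0–3.
U+07D7 → 2-byte form DF 97 at offsets 4–5.
U+1F680 → 4-byte form F0 9F 9A 80 at offsets 6–9.
U+00A8 → 2-byte form C2 A8 at offsets 10–11.
U+DA52C → 4-byte form F3 9A 94 AC at offsets 12–15.
Offset 13 falls in char 5's range; it's byte 2 of F3 9A 94 AC = 0x9A.

0x9A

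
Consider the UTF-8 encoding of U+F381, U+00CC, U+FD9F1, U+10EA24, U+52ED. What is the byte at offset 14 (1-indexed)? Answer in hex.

0xE5

1-indexed offset 14 is 0-indexed offset 13.
U+F381 → 3-byte form EF 8E 81 at offsets 0–2.
U+00CC → 2-byte form C3 8C at offsets 3–4.
U+FD9F1 → 4-byte form F3 BD A7 B1 at offsets 5–8.
U+10EA24 → 4-byte form F4 8E A8 A4 at offsets 9–12.
U+52ED → 3-byte form E5 8B AD at offsets 13–15.
Offset 13 falls in char 5's range; it's byte 1 of E5 8B AD = 0xE5.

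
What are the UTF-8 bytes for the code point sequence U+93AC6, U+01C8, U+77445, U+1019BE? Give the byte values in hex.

U+93AC6: 4-byte form → F2 93 AB 86.
U+01C8: 2-byte form → C7 88.
U+77445: 4-byte form → F1 B7 91 85.
U+1019BE: 4-byte form → F4 81 A6 BE.
Concatenated (14 bytes): F2 93 AB 86 C7 88 F1 B7 91 85 F4 81 A6 BE.

F2 93 AB 86 C7 88 F1 B7 91 85 F4 81 A6 BE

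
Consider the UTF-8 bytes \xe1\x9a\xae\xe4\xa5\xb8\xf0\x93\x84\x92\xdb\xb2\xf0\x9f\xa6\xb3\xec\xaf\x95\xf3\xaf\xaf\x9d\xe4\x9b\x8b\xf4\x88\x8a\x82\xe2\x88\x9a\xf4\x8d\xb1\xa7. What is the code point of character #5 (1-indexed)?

U+1F9B3

Offset 0: leading byte 0xE1 = 11100001 → 3-byte char #1 = E1 9A AE.
Offset 3: leading byte 0xE4 = 11100100 → 3-byte char #2 = E4 A5 B8.
Offset 6: leading byte 0xF0 = 11110000 → 4-byte char #3 = F0 93 84 92.
Offset 10: leading byte 0xDB = 11011011 → 2-byte char #4 = DB B2.
Offset 12: leading byte 0xF0 = 11110000 → 4-byte char #5 = F0 9F A6 B3.
Leading byte 0xF0 = 11110000 matches 11110xxx → 4-byte sequence.
Byte 1: 0xF0 = 11110000, payload 000 (3 bits).
Byte 2: 0x9F = 10011111 (10xxxxxx ✓), payload 011111.
Byte 3: 0xA6 = 10100110 (10xxxxxx ✓), payload 100110.
Byte 4: 0xB3 = 10110011 (10xxxxxx ✓), payload 110011.
Concatenate: 000011111100110110011 = 0x1F9B3 (21 bits → U+1F9B3).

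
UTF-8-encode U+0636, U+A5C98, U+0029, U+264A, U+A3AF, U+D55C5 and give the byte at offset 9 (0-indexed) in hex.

0x8A

U+0636 → 2-byte form D8 B6 at offsets 0–1.
U+A5C98 → 4-byte form F2 A5 B2 98 at offsets 2–5.
U+0029 → 1-byte form 29 at offsets 6–6.
U+264A → 3-byte form E2 99 8A at offsets 7–9.
Offset 9 falls in char 4's range; it's byte 3 of E2 99 8A = 0x8A.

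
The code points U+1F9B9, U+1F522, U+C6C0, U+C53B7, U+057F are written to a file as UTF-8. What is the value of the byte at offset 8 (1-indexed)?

0xA2

1-indexed offset 8 is 0-indexed offset 7.
U+1F9B9 → 4-byte form F0 9F A6 B9 at offsets 0–3.
U+1F522 → 4-byte form F0 9F 94 A2 at offsets 4–7.
Offset 7 falls in char 2's range; it's byte 4 of F0 9F 94 A2 = 0xA2.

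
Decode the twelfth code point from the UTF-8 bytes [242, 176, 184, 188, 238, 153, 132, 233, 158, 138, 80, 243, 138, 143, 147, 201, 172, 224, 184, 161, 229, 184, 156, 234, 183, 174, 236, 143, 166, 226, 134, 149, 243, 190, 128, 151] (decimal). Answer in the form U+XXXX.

U+FE017

Offset 0: leading byte 0xF2 = 11110010 → 4-byte char #1 = F2 B0 B8 BC.
Offset 4: leading byte 0xEE = 11101110 → 3-byte char #2 = EE 99 84.
Offset 7: leading byte 0xE9 = 11101001 → 3-byte char #3 = E9 9E 8A.
Offset 10: leading byte 0x50 = 01010000 → 1-byte char #4 = 50.
Offset 11: leading byte 0xF3 = 11110011 → 4-byte char #5 = F3 8A 8F 93.
Offset 15: leading byte 0xC9 = 11001001 → 2-byte char #6 = C9 AC.
Offset 17: leading byte 0xE0 = 11100000 → 3-byte char #7 = E0 B8 A1.
Offset 20: leading byte 0xE5 = 11100101 → 3-byte char #8 = E5 B8 9C.
Offset 23: leading byte 0xEA = 11101010 → 3-byte char #9 = EA B7 AE.
Offset 26: leading byte 0xEC = 11101100 → 3-byte char #10 = EC 8F A6.
Offset 29: leading byte 0xE2 = 11100010 → 3-byte char #11 = E2 86 95.
Offset 32: leading byte 0xF3 = 11110011 → 4-byte char #12 = F3 BE 80 97.
Leading byte 0xF3 = 11110011 matches 11110xxx → 4-byte sequence.
Byte 1: 0xF3 = 11110011, payload 011 (3 bits).
Byte 2: 0xBE = 10111110 (10xxxxxx ✓), payload 111110.
Byte 3: 0x80 = 10000000 (10xxxxxx ✓), payload 000000.
Byte 4: 0x97 = 10010111 (10xxxxxx ✓), payload 010111.
Concatenate: 011111110000000010111 = 0xFE017 (21 bits → U+FE017).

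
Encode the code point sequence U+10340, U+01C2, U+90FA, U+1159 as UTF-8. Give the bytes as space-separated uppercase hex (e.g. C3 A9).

U+10340: 4-byte form → F0 90 8D 80.
U+01C2: 2-byte form → C7 82.
U+90FA: 3-byte form → E9 83 BA.
U+1159: 3-byte form → E1 85 99.
Concatenated (12 bytes): F0 90 8D 80 C7 82 E9 83 BA E1 85 99.

F0 90 8D 80 C7 82 E9 83 BA E1 85 99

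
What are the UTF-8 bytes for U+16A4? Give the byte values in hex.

E1 9A A4

U+16A4 = 0x16A4 = 5796 decimal. In range U+0800–U+FFFF → 3-byte form: 1110xxxx 10xxxxxx 10xxxxxx.
Binary (16 bits): 0001011010100100.
Split 4+6+6: 0001 | 011010 | 100100.
Byte 1: 11100001 = 0xE1.
Byte 2: 10011010 = 0x9A.
Byte 3: 10100100 = 0xA4.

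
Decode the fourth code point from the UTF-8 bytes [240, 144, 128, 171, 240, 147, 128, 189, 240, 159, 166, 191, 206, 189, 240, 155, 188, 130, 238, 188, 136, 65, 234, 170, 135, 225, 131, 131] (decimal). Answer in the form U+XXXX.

U+03BD

Offset 0: leading byte 0xF0 = 11110000 → 4-byte char #1 = F0 90 80 AB.
Offset 4: leading byte 0xF0 = 11110000 → 4-byte char #2 = F0 93 80 BD.
Offset 8: leading byte 0xF0 = 11110000 → 4-byte char #3 = F0 9F A6 BF.
Offset 12: leading byte 0xCE = 11001110 → 2-byte char #4 = CE BD.
Leading byte 0xCE = 11001110 matches 110xxxxx → 2-byte sequence.
Byte 1: 0xCE = 11001110, payload 01110 (5 bits).
Byte 2: 0xBD = 10111101 (10xxxxxx ✓), payload 111101.
Concatenate: 01110111101 = 0x3BD (11 bits → U+03BD).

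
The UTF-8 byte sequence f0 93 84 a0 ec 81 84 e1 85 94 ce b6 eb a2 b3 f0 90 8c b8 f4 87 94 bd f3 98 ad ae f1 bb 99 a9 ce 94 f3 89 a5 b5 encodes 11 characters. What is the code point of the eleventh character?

Offset 0: leading byte 0xF0 = 11110000 → 4-byte char #1 = F0 93 84 A0.
Offset 4: leading byte 0xEC = 11101100 → 3-byte char #2 = EC 81 84.
Offset 7: leading byte 0xE1 = 11100001 → 3-byte char #3 = E1 85 94.
Offset 10: leading byte 0xCE = 11001110 → 2-byte char #4 = CE B6.
Offset 12: leading byte 0xEB = 11101011 → 3-byte char #5 = EB A2 B3.
Offset 15: leading byte 0xF0 = 11110000 → 4-byte char #6 = F0 90 8C B8.
Offset 19: leading byte 0xF4 = 11110100 → 4-byte char #7 = F4 87 94 BD.
Offset 23: leading byte 0xF3 = 11110011 → 4-byte char #8 = F3 98 AD AE.
Offset 27: leading byte 0xF1 = 11110001 → 4-byte char #9 = F1 BB 99 A9.
Offset 31: leading byte 0xCE = 11001110 → 2-byte char #10 = CE 94.
Offset 33: leading byte 0xF3 = 11110011 → 4-byte char #11 = F3 89 A5 B5.
Leading byte 0xF3 = 11110011 matches 11110xxx → 4-byte sequence.
Byte 1: 0xF3 = 11110011, payload 011 (3 bits).
Byte 2: 0x89 = 10001001 (10xxxxxx ✓), payload 001001.
Byte 3: 0xA5 = 10100101 (10xxxxxx ✓), payload 100101.
Byte 4: 0xB5 = 10110101 (10xxxxxx ✓), payload 110101.
Concatenate: 011001001100101110101 = 0xC9975 (21 bits → U+C9975).

U+C9975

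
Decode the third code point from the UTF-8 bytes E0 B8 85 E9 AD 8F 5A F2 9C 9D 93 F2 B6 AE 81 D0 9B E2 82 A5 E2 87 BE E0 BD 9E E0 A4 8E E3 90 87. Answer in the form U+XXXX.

Offset 0: leading byte 0xE0 = 11100000 → 3-byte char #1 = E0 B8 85.
Offset 3: leading byte 0xE9 = 11101001 → 3-byte char #2 = E9 AD 8F.
Offset 6: leading byte 0x5A = 01011010 → 1-byte char #3 = 5A.
Leading byte 0x5A = 01011010 matches 0xxxxxxx → 1-byte sequence.
Byte 1: 0x5A = 01011010, payload 1011010 (7 bits).
Concatenate: 1011010 = 0x5A (7 bits → U+005A).

U+005A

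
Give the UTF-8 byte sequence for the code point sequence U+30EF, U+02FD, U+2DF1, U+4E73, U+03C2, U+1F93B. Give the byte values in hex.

U+30EF: 3-byte form → E3 83 AF.
U+02FD: 2-byte form → CB BD.
U+2DF1: 3-byte form → E2 B7 B1.
U+4E73: 3-byte form → E4 B9 B3.
U+03C2: 2-byte form → CF 82.
U+1F93B: 4-byte form → F0 9F A4 BB.
Concatenated (17 bytes): E3 83 AF CB BD E2 B7 B1 E4 B9 B3 CF 82 F0 9F A4 BB.

E3 83 AF CB BD E2 B7 B1 E4 B9 B3 CF 82 F0 9F A4 BB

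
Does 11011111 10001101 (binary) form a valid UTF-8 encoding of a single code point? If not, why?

Leading byte 0xDF = 11011111 → 2-byte form.
Continuation bytes 0x8D=10001101 all match 10xxxxxx.
Decoded value 0x7CD is ≥ 0x80 (shortest form) and not a surrogate.

valid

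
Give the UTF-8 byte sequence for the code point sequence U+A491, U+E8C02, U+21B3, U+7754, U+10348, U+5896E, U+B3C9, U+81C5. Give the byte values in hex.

EA 92 91 F3 A8 B0 82 E2 86 B3 E7 9D 94 F0 90 8D 88 F1 98 A5 AE EB 8F 89 E8 87 85

U+A491: 3-byte form → EA 92 91.
U+E8C02: 4-byte form → F3 A8 B0 82.
U+21B3: 3-byte form → E2 86 B3.
U+7754: 3-byte form → E7 9D 94.
U+10348: 4-byte form → F0 90 8D 88.
U+5896E: 4-byte form → F1 98 A5 AE.
U+B3C9: 3-byte form → EB 8F 89.
U+81C5: 3-byte form → E8 87 85.
Concatenated (27 bytes): EA 92 91 F3 A8 B0 82 E2 86 B3 E7 9D 94 F0 90 8D 88 F1 98 A5 AE EB 8F 89 E8 87 85.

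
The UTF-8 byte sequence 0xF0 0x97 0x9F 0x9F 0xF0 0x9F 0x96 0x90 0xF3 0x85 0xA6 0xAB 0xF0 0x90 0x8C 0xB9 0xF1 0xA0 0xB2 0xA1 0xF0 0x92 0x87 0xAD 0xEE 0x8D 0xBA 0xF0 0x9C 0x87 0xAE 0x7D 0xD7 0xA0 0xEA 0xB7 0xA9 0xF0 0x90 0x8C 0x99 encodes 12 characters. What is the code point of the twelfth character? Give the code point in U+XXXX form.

Offset 0: leading byte 0xF0 = 11110000 → 4-byte char #1 = F0 97 9F 9F.
Offset 4: leading byte 0xF0 = 11110000 → 4-byte char #2 = F0 9F 96 90.
Offset 8: leading byte 0xF3 = 11110011 → 4-byte char #3 = F3 85 A6 AB.
Offset 12: leading byte 0xF0 = 11110000 → 4-byte char #4 = F0 90 8C B9.
Offset 16: leading byte 0xF1 = 11110001 → 4-byte char #5 = F1 A0 B2 A1.
Offset 20: leading byte 0xF0 = 11110000 → 4-byte char #6 = F0 92 87 AD.
Offset 24: leading byte 0xEE = 11101110 → 3-byte char #7 = EE 8D BA.
Offset 27: leading byte 0xF0 = 11110000 → 4-byte char #8 = F0 9C 87 AE.
Offset 31: leading byte 0x7D = 01111101 → 1-byte char #9 = 7D.
Offset 32: leading byte 0xD7 = 11010111 → 2-byte char #10 = D7 A0.
Offset 34: leading byte 0xEA = 11101010 → 3-byte char #11 = EA B7 A9.
Offset 37: leading byte 0xF0 = 11110000 → 4-byte char #12 = F0 90 8C 99.
Leading byte 0xF0 = 11110000 matches 11110xxx → 4-byte sequence.
Byte 1: 0xF0 = 11110000, payload 000 (3 bits).
Byte 2: 0x90 = 10010000 (10xxxxxx ✓), payload 010000.
Byte 3: 0x8C = 10001100 (10xxxxxx ✓), payload 001100.
Byte 4: 0x99 = 10011001 (10xxxxxx ✓), payload 011001.
Concatenate: 000010000001100011001 = 0x10319 (21 bits → U+10319).

U+10319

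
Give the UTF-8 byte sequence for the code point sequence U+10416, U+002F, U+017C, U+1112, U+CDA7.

F0 90 90 96 2F C5 BC E1 84 92 EC B6 A7

U+10416: 4-byte form → F0 90 90 96.
U+002F: 1-byte form → 2F.
U+017C: 2-byte form → C5 BC.
U+1112: 3-byte form → E1 84 92.
U+CDA7: 3-byte form → EC B6 A7.
Concatenated (13 bytes): F0 90 90 96 2F C5 BC E1 84 92 EC B6 A7.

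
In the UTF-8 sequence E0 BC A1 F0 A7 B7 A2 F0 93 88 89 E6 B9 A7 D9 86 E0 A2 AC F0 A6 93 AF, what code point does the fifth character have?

U+0646

Offset 0: leading byte 0xE0 = 11100000 → 3-byte char #1 = E0 BC A1.
Offset 3: leading byte 0xF0 = 11110000 → 4-byte char #2 = F0 A7 B7 A2.
Offset 7: leading byte 0xF0 = 11110000 → 4-byte char #3 = F0 93 88 89.
Offset 11: leading byte 0xE6 = 11100110 → 3-byte char #4 = E6 B9 A7.
Offset 14: leading byte 0xD9 = 11011001 → 2-byte char #5 = D9 86.
Leading byte 0xD9 = 11011001 matches 110xxxxx → 2-byte sequence.
Byte 1: 0xD9 = 11011001, payload 11001 (5 bits).
Byte 2: 0x86 = 10000110 (10xxxxxx ✓), payload 000110.
Concatenate: 11001000110 = 0x646 (11 bits → U+0646).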